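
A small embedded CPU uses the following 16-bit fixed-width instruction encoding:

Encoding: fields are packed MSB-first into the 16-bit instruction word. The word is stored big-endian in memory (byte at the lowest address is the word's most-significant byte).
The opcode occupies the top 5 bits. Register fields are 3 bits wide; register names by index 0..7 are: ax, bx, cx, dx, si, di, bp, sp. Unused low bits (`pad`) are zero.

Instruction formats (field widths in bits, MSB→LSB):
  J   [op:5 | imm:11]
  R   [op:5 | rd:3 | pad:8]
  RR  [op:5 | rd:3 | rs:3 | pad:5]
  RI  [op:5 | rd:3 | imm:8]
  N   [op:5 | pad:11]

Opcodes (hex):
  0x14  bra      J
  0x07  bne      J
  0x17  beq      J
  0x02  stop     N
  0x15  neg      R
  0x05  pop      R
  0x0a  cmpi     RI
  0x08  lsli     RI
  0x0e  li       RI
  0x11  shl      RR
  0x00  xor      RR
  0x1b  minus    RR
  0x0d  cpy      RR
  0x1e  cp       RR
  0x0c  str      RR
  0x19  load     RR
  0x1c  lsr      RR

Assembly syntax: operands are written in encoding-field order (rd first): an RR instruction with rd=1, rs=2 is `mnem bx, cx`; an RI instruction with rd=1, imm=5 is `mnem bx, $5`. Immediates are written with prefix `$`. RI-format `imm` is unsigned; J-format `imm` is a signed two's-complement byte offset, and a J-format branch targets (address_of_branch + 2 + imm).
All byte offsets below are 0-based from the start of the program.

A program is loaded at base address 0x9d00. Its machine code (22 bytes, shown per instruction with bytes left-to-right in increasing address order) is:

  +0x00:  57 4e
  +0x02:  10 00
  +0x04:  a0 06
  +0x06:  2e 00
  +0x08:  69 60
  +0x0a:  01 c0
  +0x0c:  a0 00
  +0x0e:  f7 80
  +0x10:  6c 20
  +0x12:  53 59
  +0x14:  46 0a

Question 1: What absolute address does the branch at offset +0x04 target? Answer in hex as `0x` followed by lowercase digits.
0x9d0c

@+04  big-endian(a0 06) = 0xa006
  opcode bits[15:11]=0x14: bra/J
  [10:0] imm=6 = $6
  target = base 0x9d00 + off 0x04 + 2 + imm 6 = 0x9d0c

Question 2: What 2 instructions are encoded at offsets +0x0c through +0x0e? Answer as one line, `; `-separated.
[0c] a0 00 → 0xa000
  op=0xa000>>11=0x14 ⇒ bra (J)
  [10:0] imm=0 = $0
[0e] f7 80 → 0xf780
  op=0xf780>>11=0x1e ⇒ cp (RR)
  [10:8] rd=7 = sp
  [7:5] rs=4 = si

bra $0; cp sp, si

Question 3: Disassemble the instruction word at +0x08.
[08] 69 60 → 0x6960
  opcode bits[15:11]=0xd: cpy/RR
  rd@[10:8]=0x1 ⇒ bx
  rs@[7:5]=0x3 ⇒ dx

cpy bx, dx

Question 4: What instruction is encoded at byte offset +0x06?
@+06  big-endian(2e 00) = 0x2e00
  top 5b → 0x5 → pop [R]
  [10:8] rd=6 = bp

pop bp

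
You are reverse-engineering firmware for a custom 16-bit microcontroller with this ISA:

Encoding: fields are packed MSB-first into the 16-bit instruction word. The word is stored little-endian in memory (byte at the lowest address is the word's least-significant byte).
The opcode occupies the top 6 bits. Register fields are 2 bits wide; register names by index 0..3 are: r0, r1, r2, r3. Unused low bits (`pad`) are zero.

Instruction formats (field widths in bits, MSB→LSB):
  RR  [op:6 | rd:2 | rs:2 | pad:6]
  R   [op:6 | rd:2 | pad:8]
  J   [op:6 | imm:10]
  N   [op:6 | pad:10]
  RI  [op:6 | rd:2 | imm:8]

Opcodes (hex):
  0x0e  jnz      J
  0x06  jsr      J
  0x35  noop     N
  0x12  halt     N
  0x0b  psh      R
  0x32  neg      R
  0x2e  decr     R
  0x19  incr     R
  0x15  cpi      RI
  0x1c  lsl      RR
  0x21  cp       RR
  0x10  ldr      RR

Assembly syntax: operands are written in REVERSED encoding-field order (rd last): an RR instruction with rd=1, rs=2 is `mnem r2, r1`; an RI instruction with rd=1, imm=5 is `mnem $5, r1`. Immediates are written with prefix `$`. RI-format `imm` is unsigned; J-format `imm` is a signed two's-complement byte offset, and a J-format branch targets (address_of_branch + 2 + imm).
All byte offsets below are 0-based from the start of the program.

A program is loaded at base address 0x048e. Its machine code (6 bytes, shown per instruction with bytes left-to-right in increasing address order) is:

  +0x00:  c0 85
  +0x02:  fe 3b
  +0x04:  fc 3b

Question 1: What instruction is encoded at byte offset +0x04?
off 0x04: read fc 3b as little → 0x3bfc
  op=0x3bfc>>10=0xe ⇒ jnz (J)
  imm: (w>>0)&0x3ff=0x3fc (s10→-4) → $-4

jnz $-4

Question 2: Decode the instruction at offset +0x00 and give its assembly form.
cp r3, r1

off 0x00: read c0 85 as little → 0x85c0
  top 6b → 0x21 → cp [RR]
  rd: (w>>8)&0x3=0x1 → r1
  rs: (w>>6)&0x3=0x3 → r3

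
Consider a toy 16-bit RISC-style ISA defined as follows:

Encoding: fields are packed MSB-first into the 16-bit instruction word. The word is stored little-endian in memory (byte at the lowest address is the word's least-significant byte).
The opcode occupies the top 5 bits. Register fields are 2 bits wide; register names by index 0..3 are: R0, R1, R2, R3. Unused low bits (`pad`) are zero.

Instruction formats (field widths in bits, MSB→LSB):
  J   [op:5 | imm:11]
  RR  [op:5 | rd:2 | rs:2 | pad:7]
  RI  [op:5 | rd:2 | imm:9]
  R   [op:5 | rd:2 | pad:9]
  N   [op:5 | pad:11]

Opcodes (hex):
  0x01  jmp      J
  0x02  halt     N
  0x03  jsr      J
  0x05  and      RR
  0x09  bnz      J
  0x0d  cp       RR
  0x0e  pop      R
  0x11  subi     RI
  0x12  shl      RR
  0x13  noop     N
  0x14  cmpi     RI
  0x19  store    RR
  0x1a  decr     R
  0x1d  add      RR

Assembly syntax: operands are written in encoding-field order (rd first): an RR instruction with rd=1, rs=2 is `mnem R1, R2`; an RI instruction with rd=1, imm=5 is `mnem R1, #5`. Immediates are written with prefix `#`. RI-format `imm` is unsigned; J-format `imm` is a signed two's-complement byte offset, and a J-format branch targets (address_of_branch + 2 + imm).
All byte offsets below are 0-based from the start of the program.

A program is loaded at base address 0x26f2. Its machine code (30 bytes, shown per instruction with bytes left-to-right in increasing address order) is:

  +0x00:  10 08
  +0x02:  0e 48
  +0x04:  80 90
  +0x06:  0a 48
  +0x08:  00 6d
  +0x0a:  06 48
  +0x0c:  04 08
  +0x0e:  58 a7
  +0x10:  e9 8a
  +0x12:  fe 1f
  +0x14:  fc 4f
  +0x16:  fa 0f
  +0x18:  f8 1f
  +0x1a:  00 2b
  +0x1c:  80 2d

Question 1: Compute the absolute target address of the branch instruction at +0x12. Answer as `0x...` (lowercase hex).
0x2704

[12] fe 1f → 0x1ffe
  op=0x1ffe>>11=0x3 ⇒ jsr (J)
  imm: (w>>0)&0x7ff=0x7fe (s11→-2) → #-2
  target = base 0x26f2 + off 0x12 + 2 + imm -2 = 0x2704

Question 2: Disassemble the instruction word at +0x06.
bnz #10

@+06  little-endian(0a 48) = 0x480a
  opcode bits[15:11]=0x9: bnz/J
  [10:0] imm=10 = #10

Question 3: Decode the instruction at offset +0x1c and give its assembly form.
and R2, R3

@+1c  little-endian(80 2d) = 0x2d80
  top 5b → 0x5 → and [RR]
  [10:9] rd=2 = R2
  [8:7] rs=3 = R3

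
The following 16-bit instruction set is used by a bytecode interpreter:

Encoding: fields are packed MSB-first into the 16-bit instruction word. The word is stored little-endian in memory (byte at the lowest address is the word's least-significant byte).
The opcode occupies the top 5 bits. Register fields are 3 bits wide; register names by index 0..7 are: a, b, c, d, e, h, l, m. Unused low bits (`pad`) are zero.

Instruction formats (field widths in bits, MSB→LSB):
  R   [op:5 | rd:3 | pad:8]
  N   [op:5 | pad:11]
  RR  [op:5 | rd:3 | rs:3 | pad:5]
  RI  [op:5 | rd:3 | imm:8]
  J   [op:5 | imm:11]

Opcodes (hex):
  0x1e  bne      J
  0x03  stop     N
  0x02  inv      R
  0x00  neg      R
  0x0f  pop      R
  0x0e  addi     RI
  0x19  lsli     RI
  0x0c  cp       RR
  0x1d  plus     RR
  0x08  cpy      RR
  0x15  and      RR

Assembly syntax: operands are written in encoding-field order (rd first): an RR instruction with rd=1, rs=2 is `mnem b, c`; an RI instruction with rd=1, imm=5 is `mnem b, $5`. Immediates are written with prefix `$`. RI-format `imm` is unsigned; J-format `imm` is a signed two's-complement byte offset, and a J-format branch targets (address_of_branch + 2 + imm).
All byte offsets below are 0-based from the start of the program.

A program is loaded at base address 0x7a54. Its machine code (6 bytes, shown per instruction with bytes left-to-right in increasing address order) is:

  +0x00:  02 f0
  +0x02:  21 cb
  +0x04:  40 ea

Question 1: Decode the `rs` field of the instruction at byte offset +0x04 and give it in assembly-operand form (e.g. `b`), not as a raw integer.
c

[04] 40 ea → 0xea40
  opcode bits[15:11]=0x1d: plus/RR
  rd@[10:8]=0x2 ⇒ c
  rs@[7:5]=0x2 ⇒ c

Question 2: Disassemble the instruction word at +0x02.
lsli d, $33

@+02  little-endian(21 cb) = 0xcb21
  op=0xcb21>>11=0x19 ⇒ lsli (RI)
  rd@[10:8]=0x3 ⇒ d
  imm@[7:0]=0x21 ⇒ $33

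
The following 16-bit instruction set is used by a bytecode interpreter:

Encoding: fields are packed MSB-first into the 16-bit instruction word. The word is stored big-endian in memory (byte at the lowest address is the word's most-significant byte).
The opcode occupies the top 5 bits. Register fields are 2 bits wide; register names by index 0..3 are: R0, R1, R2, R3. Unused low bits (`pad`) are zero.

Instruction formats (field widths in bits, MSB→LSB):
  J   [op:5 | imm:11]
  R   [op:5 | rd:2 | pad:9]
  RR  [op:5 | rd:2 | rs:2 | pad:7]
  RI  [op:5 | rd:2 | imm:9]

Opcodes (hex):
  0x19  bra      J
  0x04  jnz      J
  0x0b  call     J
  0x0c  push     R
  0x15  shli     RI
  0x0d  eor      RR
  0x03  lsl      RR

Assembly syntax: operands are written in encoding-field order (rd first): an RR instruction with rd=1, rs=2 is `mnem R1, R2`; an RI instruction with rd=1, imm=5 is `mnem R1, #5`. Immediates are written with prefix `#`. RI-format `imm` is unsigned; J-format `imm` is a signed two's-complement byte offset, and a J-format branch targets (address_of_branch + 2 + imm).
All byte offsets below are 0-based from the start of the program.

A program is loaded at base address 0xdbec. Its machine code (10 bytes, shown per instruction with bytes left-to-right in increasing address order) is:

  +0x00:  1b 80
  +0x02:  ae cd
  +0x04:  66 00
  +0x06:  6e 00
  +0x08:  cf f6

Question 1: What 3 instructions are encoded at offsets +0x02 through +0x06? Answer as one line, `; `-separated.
@+02  big-endian(ae cd) = 0xaecd
  opcode bits[15:11]=0x15: shli/RI
  rd: (w>>9)&0x3=0x3 → R3
  imm: (w>>0)&0x1ff=0xcd → #205
@+04  big-endian(66 00) = 0x6600
  opcode bits[15:11]=0xc: push/R
  rd: (w>>9)&0x3=0x3 → R3
@+06  big-endian(6e 00) = 0x6e00
  opcode bits[15:11]=0xd: eor/RR
  rd: (w>>9)&0x3=0x3 → R3
  rs: (w>>7)&0x3=0x0 → R0

shli R3, #205; push R3; eor R3, R0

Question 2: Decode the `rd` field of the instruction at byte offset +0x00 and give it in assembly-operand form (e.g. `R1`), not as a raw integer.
[00] 1b 80 → 0x1b80
  opcode bits[15:11]=0x3: lsl/RR
  [10:9] rd=1 = R1
  [8:7] rs=3 = R3

R1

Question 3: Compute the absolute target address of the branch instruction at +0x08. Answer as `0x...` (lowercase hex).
0xdbec

@+08  big-endian(cf f6) = 0xcff6
  top 5b → 0x19 → bra [J]
  [10:0] imm=2038 (s11→-10) = #-10
  target = base 0xdbec + off 0x08 + 2 + imm -10 = 0xdbec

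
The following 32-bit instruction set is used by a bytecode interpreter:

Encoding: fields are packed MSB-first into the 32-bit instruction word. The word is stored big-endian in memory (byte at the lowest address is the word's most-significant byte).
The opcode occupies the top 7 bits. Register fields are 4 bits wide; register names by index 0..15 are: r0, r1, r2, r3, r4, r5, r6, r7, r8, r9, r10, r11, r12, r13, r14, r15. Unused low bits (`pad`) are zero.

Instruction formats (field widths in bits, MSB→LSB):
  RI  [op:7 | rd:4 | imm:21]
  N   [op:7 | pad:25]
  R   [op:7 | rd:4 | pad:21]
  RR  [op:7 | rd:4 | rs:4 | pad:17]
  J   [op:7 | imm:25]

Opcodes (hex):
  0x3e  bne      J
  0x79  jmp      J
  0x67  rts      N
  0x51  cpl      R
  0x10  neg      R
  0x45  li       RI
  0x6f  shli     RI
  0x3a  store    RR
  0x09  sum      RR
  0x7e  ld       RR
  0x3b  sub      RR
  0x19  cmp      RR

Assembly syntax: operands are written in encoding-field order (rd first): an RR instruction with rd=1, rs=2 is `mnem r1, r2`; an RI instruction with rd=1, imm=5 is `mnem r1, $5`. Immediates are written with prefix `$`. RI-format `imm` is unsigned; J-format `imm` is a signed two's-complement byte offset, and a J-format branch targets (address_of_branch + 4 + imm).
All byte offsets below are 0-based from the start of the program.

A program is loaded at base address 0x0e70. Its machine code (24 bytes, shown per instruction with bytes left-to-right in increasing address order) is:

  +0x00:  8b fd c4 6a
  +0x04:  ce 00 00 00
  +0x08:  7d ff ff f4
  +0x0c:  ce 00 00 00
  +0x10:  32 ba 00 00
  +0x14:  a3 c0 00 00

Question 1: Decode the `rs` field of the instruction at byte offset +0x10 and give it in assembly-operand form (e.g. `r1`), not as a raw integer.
[10] 32 ba 00 00 → 0x32ba0000
  top 7b → 0x19 → cmp [RR]
  rd: (w>>21)&0xf=0x5 → r5
  rs: (w>>17)&0xf=0xd → r13

r13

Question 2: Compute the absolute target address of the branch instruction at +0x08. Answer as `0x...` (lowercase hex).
+0x08: 7d ff ff f4 ⇒ word 0x7dfffff4 (big)
  opcode bits[31:25]=0x3e: bne/J
  imm@[24:0]=0x1fffff4 (s25→-12) ⇒ $-12
  target = base 0x0e70 + off 0x08 + 4 + imm -12 = 0x0e70

0x0e70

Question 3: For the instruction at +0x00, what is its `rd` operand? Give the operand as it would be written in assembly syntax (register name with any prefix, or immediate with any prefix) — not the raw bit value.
r15

off 0x00: read 8b fd c4 6a as big → 0x8bfdc46a
  opcode bits[31:25]=0x45: li/RI
  [24:21] rd=15 = r15
  [20:0] imm=1950826 = $1950826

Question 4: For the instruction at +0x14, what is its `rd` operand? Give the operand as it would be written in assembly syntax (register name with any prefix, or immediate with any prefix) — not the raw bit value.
r14

[14] a3 c0 00 00 → 0xa3c00000
  top 7b → 0x51 → cpl [R]
  rd@[24:21]=0xe ⇒ r14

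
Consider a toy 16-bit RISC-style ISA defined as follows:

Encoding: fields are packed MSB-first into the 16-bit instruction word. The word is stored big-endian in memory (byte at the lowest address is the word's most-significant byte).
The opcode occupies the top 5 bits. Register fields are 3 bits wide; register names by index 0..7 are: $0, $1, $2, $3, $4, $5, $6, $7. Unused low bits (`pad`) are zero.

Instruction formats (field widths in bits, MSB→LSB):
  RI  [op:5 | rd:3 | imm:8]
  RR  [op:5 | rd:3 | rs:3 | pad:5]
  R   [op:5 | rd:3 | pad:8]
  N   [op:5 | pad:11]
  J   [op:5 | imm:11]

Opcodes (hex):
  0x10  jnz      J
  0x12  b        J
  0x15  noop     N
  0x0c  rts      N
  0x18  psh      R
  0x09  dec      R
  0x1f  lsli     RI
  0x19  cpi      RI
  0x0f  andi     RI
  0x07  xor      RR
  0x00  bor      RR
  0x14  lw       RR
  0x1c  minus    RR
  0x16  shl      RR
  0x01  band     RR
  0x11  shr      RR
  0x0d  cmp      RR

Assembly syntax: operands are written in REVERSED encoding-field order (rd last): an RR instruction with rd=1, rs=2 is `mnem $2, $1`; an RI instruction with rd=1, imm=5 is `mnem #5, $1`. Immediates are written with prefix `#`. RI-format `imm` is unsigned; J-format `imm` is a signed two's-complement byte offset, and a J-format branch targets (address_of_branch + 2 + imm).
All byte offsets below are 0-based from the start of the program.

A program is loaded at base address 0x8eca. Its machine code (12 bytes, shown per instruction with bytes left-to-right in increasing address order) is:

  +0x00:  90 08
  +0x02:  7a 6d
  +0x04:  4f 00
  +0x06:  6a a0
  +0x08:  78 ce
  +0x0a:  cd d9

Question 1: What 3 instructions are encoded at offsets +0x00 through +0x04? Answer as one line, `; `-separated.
b #8; andi #109, $2; dec $7

+0x00: 90 08 ⇒ word 0x9008 (big)
  opcode bits[15:11]=0x12: b/J
  imm: (w>>0)&0x7ff=0x8 → #8
+0x02: 7a 6d ⇒ word 0x7a6d (big)
  opcode bits[15:11]=0xf: andi/RI
  rd: (w>>8)&0x7=0x2 → $2
  imm: (w>>0)&0xff=0x6d → #109
+0x04: 4f 00 ⇒ word 0x4f00 (big)
  opcode bits[15:11]=0x9: dec/R
  rd: (w>>8)&0x7=0x7 → $7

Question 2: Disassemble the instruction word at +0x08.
+0x08: 78 ce ⇒ word 0x78ce (big)
  opcode bits[15:11]=0xf: andi/RI
  rd@[10:8]=0x0 ⇒ $0
  imm@[7:0]=0xce ⇒ #206

andi #206, $0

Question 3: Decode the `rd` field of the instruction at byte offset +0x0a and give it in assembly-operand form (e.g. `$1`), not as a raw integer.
@+0a  big-endian(cd d9) = 0xcdd9
  opcode bits[15:11]=0x19: cpi/RI
  rd: (w>>8)&0x7=0x5 → $5
  imm: (w>>0)&0xff=0xd9 → #217

$5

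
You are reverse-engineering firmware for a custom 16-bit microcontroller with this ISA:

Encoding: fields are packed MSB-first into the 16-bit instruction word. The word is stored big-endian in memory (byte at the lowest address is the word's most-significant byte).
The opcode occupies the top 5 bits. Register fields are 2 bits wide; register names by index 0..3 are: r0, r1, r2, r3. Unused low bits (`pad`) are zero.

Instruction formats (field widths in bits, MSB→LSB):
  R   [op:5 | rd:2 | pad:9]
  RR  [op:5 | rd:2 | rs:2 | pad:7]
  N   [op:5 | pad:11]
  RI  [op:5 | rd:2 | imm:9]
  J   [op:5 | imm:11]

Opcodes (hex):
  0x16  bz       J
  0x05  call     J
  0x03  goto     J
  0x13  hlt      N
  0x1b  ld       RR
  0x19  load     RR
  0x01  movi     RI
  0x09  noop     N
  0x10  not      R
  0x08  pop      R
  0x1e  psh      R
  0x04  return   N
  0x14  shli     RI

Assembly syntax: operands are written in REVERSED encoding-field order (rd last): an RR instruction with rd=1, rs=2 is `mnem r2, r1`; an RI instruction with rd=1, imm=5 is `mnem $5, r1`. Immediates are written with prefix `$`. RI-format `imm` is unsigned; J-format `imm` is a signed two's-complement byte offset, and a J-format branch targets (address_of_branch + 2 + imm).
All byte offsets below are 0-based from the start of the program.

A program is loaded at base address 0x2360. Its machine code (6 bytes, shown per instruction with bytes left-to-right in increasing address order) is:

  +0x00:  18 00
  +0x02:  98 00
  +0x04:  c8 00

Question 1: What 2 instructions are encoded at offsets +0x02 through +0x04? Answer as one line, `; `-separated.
[02] 98 00 → 0x9800
  top 5b → 0x13 → hlt [N]
[04] c8 00 → 0xc800
  top 5b → 0x19 → load [RR]
  [10:9] rd=0 = r0
  [8:7] rs=0 = r0

hlt; load r0, r0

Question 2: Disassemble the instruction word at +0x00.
[00] 18 00 → 0x1800
  top 5b → 0x3 → goto [J]
  [10:0] imm=0 = $0

goto $0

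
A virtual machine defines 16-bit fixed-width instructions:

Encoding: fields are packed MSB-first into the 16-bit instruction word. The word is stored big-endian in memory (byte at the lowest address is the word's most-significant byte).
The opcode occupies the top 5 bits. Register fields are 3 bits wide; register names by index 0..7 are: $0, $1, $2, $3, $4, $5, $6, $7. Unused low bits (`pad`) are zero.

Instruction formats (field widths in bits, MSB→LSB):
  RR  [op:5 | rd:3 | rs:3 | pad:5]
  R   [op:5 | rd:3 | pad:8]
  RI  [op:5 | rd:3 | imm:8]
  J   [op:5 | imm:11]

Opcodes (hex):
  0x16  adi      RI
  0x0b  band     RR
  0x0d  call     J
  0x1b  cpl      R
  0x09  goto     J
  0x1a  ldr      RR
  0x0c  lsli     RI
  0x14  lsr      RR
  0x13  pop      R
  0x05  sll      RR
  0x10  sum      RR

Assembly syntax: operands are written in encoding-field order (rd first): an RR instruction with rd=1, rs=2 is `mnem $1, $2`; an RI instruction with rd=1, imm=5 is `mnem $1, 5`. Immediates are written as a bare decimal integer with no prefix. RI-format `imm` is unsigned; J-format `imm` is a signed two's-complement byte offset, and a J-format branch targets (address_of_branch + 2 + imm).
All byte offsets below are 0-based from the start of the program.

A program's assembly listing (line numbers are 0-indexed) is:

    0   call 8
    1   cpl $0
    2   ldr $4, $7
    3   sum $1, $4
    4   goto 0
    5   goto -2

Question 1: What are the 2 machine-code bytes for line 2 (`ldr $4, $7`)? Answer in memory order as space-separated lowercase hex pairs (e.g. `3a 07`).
d4 e0

2. ldr fields op=0x1a:5|rd=4:3|rs=7:3|pad=0:5 → word d4e0h → d4 e0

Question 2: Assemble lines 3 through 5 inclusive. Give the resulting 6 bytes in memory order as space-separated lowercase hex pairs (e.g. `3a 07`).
81 80 48 00 4f fe

3. sum fields op=0x10:5|rd=1:3|rs=4:3|pad=0:5 → word 8180h → 81 80
4. goto fields op=0x9:5|imm=0:11 → word 4800h → 48 00
5. goto fields op=0x9:5|imm=-2:11 → word 4ffeh → 4f fe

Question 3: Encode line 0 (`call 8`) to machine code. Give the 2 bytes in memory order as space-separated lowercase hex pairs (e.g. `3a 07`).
0. call fields op=0xd:5|imm=8:11 → word 6808h → 68 08

68 08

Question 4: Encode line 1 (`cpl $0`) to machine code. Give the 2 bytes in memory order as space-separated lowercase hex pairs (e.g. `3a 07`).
1. cpl fields op=0x1b:5|rd=0:3|pad=0:8 → word d800h → d8 00

d8 00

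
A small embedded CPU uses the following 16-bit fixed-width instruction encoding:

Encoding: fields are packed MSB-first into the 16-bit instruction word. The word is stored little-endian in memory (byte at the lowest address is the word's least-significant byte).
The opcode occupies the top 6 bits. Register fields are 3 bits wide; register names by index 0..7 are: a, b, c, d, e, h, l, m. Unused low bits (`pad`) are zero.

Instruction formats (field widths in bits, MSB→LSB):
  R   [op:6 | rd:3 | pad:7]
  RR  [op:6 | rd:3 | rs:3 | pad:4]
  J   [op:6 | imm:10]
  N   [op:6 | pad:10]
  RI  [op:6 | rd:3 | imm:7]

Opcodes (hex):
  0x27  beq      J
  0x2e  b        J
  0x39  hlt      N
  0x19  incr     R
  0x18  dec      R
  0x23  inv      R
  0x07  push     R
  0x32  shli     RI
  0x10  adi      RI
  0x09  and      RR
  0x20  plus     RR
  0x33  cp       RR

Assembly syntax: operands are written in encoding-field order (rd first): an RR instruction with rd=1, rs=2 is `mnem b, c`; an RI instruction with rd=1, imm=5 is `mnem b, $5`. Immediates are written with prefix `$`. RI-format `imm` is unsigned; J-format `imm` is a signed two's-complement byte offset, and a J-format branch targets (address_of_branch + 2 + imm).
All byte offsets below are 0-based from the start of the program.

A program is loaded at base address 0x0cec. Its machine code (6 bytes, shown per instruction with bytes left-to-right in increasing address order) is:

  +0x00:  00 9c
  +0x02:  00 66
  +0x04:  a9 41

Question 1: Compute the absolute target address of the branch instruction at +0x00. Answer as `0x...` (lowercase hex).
+0x00: 00 9c ⇒ word 0x9c00 (little)
  top 6b → 0x27 → beq [J]
  imm: (w>>0)&0x3ff=0x0 → $0
  target = base 0x0cec + off 0x00 + 2 + imm 0 = 0x0cee

0x0cee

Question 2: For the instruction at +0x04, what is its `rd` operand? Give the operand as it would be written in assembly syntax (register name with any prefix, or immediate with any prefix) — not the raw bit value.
@+04  little-endian(a9 41) = 0x41a9
  op=0x41a9>>10=0x10 ⇒ adi (RI)
  rd: (w>>7)&0x7=0x3 → d
  imm: (w>>0)&0x7f=0x29 → $41

d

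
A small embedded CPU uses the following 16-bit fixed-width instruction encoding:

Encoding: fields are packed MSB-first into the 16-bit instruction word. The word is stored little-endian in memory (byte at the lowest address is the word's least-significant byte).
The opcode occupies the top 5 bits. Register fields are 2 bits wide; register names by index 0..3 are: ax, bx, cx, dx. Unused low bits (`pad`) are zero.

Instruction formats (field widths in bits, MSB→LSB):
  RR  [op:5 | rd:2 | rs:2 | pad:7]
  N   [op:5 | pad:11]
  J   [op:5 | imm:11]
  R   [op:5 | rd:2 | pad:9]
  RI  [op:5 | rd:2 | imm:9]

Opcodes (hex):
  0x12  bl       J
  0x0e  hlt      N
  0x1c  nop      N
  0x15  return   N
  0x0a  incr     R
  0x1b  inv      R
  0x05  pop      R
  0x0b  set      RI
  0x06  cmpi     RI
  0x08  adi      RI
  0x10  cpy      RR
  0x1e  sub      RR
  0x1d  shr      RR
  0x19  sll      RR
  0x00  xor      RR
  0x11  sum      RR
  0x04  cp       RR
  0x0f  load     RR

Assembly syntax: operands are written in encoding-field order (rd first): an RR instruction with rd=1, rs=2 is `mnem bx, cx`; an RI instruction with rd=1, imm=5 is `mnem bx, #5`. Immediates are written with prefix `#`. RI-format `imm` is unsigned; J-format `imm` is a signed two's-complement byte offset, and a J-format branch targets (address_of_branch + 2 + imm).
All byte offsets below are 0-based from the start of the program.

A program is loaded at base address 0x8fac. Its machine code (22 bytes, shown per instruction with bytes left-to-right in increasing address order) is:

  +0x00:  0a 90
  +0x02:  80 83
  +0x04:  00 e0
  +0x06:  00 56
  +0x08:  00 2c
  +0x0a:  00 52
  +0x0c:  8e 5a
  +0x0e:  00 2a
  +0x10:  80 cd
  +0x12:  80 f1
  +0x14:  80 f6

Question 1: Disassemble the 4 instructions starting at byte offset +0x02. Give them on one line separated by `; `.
cpy bx, dx; nop; incr dx; pop cx

off 0x02: read 80 83 as little → 0x8380
  op=0x8380>>11=0x10 ⇒ cpy (RR)
  [10:9] rd=1 = bx
  [8:7] rs=3 = dx
off 0x04: read 00 e0 as little → 0xe000
  op=0xe000>>11=0x1c ⇒ nop (N)
off 0x06: read 00 56 as little → 0x5600
  op=0x5600>>11=0xa ⇒ incr (R)
  [10:9] rd=3 = dx
off 0x08: read 00 2c as little → 0x2c00
  op=0x2c00>>11=0x5 ⇒ pop (R)
  [10:9] rd=2 = cx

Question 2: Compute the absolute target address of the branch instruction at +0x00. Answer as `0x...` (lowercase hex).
0x8fb8

+0x00: 0a 90 ⇒ word 0x900a (little)
  op=0x900a>>11=0x12 ⇒ bl (J)
  imm: (w>>0)&0x7ff=0xa → #10
  target = base 0x8fac + off 0x00 + 2 + imm 10 = 0x8fb8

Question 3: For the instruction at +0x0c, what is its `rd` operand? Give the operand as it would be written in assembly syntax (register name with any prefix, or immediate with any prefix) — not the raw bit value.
+0x0c: 8e 5a ⇒ word 0x5a8e (little)
  top 5b → 0xb → set [RI]
  [10:9] rd=1 = bx
  [8:0] imm=142 = #142

bx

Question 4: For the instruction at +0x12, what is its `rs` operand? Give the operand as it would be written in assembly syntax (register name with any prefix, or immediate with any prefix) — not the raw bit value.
dx

[12] 80 f1 → 0xf180
  top 5b → 0x1e → sub [RR]
  [10:9] rd=0 = ax
  [8:7] rs=3 = dx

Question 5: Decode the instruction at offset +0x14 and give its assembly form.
sub dx, bx

+0x14: 80 f6 ⇒ word 0xf680 (little)
  op=0xf680>>11=0x1e ⇒ sub (RR)
  rd@[10:9]=0x3 ⇒ dx
  rs@[8:7]=0x1 ⇒ bx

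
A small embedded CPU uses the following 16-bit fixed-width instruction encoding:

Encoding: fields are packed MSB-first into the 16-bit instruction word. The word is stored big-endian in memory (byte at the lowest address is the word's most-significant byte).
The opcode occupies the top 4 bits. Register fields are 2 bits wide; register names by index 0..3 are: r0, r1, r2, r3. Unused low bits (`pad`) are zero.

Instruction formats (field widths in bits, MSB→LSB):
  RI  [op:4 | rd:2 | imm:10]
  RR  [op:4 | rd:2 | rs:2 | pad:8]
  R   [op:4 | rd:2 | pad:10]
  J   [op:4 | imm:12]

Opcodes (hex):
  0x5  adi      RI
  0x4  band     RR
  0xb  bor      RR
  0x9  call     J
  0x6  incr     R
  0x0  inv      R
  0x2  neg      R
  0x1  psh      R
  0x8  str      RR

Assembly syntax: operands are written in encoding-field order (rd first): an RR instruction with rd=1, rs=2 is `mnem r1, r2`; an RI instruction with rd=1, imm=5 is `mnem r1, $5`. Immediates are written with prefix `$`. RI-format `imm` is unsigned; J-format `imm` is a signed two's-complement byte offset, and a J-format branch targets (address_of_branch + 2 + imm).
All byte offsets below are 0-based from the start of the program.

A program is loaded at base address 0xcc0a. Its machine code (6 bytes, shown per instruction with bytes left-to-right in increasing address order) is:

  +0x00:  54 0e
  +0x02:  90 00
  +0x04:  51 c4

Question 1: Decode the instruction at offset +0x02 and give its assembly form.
[02] 90 00 → 0x9000
  opcode bits[15:12]=0x9: call/J
  [11:0] imm=0 = $0

call $0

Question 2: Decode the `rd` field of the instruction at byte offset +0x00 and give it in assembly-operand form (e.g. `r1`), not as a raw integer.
@+00  big-endian(54 0e) = 0x540e
  top 4b → 0x5 → adi [RI]
  [11:10] rd=1 = r1
  [9:0] imm=14 = $14

r1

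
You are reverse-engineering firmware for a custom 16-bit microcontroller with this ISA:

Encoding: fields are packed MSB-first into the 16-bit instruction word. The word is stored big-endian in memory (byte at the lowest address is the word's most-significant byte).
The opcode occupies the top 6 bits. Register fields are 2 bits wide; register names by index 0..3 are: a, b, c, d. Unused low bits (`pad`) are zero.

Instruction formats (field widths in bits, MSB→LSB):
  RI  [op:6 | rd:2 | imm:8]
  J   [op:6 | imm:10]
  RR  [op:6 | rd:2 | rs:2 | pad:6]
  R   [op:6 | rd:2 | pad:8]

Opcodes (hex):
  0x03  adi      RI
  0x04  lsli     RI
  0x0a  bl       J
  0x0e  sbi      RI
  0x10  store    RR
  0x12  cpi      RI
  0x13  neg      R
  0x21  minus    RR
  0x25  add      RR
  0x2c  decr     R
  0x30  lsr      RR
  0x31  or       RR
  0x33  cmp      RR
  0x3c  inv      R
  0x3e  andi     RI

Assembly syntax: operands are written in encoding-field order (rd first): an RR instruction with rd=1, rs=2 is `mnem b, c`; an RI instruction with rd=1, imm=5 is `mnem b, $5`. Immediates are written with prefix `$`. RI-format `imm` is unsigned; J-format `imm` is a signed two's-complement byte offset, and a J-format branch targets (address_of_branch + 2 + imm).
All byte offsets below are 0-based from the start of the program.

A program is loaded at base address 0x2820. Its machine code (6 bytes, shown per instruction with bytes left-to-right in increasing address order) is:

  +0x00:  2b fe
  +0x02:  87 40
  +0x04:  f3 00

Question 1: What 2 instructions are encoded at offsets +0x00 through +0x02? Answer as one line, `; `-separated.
bl $-2; minus d, b

off 0x00: read 2b fe as big → 0x2bfe
  opcode bits[15:10]=0xa: bl/J
  imm: (w>>0)&0x3ff=0x3fe (s10→-2) → $-2
off 0x02: read 87 40 as big → 0x8740
  opcode bits[15:10]=0x21: minus/RR
  rd: (w>>8)&0x3=0x3 → d
  rs: (w>>6)&0x3=0x1 → b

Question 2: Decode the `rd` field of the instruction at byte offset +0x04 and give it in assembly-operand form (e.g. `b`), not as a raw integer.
d

[04] f3 00 → 0xf300
  op=0xf300>>10=0x3c ⇒ inv (R)
  rd: (w>>8)&0x3=0x3 → d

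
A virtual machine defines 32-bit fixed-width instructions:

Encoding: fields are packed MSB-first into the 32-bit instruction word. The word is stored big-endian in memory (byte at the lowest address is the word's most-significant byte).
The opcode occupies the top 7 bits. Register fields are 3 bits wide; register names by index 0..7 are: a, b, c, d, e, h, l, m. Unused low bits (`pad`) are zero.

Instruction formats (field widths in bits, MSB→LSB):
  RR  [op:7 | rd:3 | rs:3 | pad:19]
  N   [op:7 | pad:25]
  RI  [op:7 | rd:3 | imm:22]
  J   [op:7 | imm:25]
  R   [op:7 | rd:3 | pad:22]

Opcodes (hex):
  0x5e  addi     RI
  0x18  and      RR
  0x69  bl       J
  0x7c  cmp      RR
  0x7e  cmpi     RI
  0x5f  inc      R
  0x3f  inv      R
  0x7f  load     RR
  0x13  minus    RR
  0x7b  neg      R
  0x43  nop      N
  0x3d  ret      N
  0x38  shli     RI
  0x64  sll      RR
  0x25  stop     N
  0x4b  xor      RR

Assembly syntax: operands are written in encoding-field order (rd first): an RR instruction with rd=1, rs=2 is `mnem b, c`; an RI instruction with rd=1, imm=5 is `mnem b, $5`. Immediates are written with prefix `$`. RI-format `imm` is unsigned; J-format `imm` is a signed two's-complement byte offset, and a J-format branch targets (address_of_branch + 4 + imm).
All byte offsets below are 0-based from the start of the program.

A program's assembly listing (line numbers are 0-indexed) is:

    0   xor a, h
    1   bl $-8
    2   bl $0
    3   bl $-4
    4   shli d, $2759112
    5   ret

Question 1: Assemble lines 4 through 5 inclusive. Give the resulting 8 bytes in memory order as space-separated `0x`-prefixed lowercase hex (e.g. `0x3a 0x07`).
L4: shli op=0x38:7|rd=3:3|imm=2759112:22 ⇒ 0x70ea19c8 ⇒ big 70 ea 19 c8
L5: ret op=0x3d:7|pad=0:25 ⇒ 0x7a000000 ⇒ big 7a 00 00 00

0x70 0xea 0x19 0xc8 0x7a 0x00 0x00 0x00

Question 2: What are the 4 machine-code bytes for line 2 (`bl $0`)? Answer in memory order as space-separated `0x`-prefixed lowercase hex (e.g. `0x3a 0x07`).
0xd2 0x00 0x00 0x00

L2: bl op=0x69:7|imm=0:25 ⇒ 0xd2000000 ⇒ big d2 00 00 00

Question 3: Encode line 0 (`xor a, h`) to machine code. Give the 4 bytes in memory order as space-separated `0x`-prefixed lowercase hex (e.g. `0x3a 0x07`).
L0: xor op=0x4b:7|rd=0:3|rs=5:3|pad=0:19 ⇒ 0x96280000 ⇒ big 96 28 00 00

0x96 0x28 0x00 0x00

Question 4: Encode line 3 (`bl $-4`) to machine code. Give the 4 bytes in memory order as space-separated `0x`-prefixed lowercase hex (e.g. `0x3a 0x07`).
0xd3 0xff 0xff 0xfc

L3: bl op=0x69:7|imm=-4:25 ⇒ 0xd3fffffc ⇒ big d3 ff ff fc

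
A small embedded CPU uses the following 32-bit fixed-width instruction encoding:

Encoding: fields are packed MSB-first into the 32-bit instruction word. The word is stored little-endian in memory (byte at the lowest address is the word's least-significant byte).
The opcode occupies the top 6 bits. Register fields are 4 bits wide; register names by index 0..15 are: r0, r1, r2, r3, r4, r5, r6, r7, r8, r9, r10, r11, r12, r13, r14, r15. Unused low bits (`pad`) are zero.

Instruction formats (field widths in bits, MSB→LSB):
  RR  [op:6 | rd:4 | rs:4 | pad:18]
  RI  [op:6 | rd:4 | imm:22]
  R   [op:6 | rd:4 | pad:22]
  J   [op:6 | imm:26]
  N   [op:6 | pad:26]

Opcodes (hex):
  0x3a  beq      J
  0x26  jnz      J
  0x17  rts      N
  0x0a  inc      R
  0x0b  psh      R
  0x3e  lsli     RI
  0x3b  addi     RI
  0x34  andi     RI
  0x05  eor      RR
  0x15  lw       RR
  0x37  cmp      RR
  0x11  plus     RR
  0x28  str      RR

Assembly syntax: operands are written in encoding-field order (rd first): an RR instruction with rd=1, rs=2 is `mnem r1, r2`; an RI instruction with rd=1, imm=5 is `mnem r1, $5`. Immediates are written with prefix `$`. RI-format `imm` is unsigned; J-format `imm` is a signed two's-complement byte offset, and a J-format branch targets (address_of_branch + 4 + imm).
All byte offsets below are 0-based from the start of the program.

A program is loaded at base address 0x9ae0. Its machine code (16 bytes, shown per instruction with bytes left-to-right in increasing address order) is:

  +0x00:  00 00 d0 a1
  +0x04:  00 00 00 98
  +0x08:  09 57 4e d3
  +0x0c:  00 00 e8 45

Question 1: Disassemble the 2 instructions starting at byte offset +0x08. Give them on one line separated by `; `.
andi r13, $939785; plus r7, r10

off 0x08: read 09 57 4e d3 as little → 0xd34e5709
  top 6b → 0x34 → andi [RI]
  rd: (w>>22)&0xf=0xd → r13
  imm: (w>>0)&0x3fffff=0xe5709 → $939785
off 0x0c: read 00 00 e8 45 as little → 0x45e80000
  top 6b → 0x11 → plus [RR]
  rd: (w>>22)&0xf=0x7 → r7
  rs: (w>>18)&0xf=0xa → r10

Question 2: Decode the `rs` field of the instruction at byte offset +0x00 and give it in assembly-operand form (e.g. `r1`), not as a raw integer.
+0x00: 00 00 d0 a1 ⇒ word 0xa1d00000 (little)
  op=0xa1d00000>>26=0x28 ⇒ str (RR)
  rd@[25:22]=0x7 ⇒ r7
  rs@[21:18]=0x4 ⇒ r4

r4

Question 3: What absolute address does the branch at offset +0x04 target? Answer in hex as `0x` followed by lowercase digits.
0x9ae8

[04] 00 00 00 98 → 0x98000000
  opcode bits[31:26]=0x26: jnz/J
  [25:0] imm=0 = $0
  target = base 0x9ae0 + off 0x04 + 4 + imm 0 = 0x9ae8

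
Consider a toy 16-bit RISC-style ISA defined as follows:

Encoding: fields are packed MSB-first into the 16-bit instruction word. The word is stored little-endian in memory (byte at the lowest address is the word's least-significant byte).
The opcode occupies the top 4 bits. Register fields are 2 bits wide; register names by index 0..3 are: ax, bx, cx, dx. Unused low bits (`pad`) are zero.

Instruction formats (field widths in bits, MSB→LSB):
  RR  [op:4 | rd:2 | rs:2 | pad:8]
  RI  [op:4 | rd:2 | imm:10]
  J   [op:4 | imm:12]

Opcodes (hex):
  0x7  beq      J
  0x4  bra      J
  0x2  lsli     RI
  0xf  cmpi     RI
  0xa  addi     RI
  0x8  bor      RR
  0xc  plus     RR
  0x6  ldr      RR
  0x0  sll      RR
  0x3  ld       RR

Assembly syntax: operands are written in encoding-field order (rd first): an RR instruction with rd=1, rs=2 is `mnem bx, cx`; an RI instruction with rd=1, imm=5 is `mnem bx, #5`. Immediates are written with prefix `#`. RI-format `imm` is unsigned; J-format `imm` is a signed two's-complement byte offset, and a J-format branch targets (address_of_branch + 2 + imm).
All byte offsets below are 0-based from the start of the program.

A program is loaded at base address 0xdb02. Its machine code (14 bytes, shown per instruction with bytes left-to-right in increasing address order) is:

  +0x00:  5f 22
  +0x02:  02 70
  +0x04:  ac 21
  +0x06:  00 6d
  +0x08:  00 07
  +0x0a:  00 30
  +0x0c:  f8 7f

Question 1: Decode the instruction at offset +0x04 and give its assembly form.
lsli ax, #428

+0x04: ac 21 ⇒ word 0x21ac (little)
  op=0x21ac>>12=0x2 ⇒ lsli (RI)
  rd: (w>>10)&0x3=0x0 → ax
  imm: (w>>0)&0x3ff=0x1ac → #428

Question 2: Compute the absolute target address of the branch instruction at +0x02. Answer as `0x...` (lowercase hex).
0xdb08

@+02  little-endian(02 70) = 0x7002
  top 4b → 0x7 → beq [J]
  imm: (w>>0)&0xfff=0x2 → #2
  target = base 0xdb02 + off 0x02 + 2 + imm 2 = 0xdb08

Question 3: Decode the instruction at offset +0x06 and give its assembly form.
ldr dx, bx

@+06  little-endian(00 6d) = 0x6d00
  opcode bits[15:12]=0x6: ldr/RR
  [11:10] rd=3 = dx
  [9:8] rs=1 = bx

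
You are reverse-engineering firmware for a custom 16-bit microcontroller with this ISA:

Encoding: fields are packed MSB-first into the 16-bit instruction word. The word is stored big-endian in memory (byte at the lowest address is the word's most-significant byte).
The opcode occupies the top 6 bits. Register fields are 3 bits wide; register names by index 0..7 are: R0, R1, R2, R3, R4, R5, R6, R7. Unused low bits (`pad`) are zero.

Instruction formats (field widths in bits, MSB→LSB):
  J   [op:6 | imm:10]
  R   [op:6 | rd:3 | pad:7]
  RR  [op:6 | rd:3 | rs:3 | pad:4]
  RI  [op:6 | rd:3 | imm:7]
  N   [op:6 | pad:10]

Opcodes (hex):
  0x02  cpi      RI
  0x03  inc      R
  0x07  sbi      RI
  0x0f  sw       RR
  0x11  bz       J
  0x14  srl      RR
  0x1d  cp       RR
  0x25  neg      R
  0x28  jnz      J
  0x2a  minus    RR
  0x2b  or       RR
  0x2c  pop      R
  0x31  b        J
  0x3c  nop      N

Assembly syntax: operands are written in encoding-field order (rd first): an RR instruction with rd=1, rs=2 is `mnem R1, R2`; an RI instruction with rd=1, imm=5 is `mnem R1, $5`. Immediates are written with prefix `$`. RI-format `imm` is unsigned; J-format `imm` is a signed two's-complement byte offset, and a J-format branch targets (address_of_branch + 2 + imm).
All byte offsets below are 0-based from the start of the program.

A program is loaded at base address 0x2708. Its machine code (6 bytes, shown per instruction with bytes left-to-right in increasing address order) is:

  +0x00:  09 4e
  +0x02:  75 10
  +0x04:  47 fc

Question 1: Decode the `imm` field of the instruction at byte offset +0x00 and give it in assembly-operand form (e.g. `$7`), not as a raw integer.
off 0x00: read 09 4e as big → 0x094e
  opcode bits[15:10]=0x2: cpi/RI
  rd@[9:7]=0x2 ⇒ R2
  imm@[6:0]=0x4e ⇒ $78

$78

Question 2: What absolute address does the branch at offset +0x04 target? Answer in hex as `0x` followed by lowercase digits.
0x270a

[04] 47 fc → 0x47fc
  op=0x47fc>>10=0x11 ⇒ bz (J)
  imm@[9:0]=0x3fc (s10→-4) ⇒ $-4
  target = base 0x2708 + off 0x04 + 2 + imm -4 = 0x270a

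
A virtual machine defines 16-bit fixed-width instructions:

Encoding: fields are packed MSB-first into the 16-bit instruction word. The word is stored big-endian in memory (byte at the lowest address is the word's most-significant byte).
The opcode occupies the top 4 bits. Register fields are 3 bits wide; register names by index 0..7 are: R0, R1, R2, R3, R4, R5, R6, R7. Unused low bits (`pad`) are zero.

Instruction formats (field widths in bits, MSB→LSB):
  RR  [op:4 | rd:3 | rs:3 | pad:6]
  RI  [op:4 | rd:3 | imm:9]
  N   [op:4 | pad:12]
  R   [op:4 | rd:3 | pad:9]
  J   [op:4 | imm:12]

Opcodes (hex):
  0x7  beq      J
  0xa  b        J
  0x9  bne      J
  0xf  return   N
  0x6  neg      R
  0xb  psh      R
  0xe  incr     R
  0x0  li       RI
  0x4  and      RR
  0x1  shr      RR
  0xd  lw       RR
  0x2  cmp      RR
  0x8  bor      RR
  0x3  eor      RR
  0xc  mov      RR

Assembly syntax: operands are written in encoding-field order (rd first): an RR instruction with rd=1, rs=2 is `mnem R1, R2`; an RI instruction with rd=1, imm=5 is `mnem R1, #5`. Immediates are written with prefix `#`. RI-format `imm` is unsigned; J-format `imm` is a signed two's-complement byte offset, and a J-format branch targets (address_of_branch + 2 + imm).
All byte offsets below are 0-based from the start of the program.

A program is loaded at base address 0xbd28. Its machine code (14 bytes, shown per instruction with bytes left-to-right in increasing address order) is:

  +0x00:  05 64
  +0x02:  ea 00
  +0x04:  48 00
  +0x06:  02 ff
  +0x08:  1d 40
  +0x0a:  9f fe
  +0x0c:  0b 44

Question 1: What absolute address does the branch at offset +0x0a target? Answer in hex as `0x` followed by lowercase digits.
0xbd32

@+0a  big-endian(9f fe) = 0x9ffe
  opcode bits[15:12]=0x9: bne/J
  imm: (w>>0)&0xfff=0xffe (s12→-2) → #-2
  target = base 0xbd28 + off 0x0a + 2 + imm -2 = 0xbd32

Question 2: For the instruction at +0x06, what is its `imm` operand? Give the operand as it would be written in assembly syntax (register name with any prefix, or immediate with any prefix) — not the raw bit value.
#255

[06] 02 ff → 0x02ff
  opcode bits[15:12]=0x0: li/RI
  rd@[11:9]=0x1 ⇒ R1
  imm@[8:0]=0xff ⇒ #255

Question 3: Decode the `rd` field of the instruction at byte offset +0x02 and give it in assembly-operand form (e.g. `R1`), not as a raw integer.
R5

[02] ea 00 → 0xea00
  top 4b → 0xe → incr [R]
  [11:9] rd=5 = R5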